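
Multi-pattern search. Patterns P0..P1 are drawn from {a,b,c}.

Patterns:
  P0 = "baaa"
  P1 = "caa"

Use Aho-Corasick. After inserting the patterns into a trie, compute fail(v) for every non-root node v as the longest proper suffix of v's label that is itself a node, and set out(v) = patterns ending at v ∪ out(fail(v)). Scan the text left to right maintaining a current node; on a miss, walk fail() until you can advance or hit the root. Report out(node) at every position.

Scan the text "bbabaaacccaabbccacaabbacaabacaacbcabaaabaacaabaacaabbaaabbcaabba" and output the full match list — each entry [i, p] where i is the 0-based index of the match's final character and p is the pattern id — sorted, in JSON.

Construct AC machine:
Trie (insert patterns):
  n0 'ε': b→1 c→5
  n1 'b': a→2
  n2 'ba': a→3
  n3 'baa': a→4
  n4 'baaa': ·  [P0 ends]
  n5 'c': a→6
  n6 'ca': a→7
  n7 'caa': ·  [P1 ends]

Failure links (BFS by depth):
  fail(1) 'b': from fail(0)=0 chase 'b': 0 ⇒ 0;  out=∅∪out(0)=∅
  fail(5) 'c': from fail(0)=0 chase 'c': 0 ⇒ 0;  out=∅∪out(0)=∅
  fail(2) 'ba': from fail(1)=0 chase 'a': 0 ⇒ 0;  out=∅∪out(0)=∅
  fail(6) 'ca': from fail(5)=0 chase 'a': 0 ⇒ 0;  out=∅∪out(0)=∅
  fail(3) 'baa': from fail(2)=0 chase 'a': 0 ⇒ 0;  out=∅∪out(0)=∅
  fail(7) 'caa': from fail(6)=0 chase 'a': 0 ⇒ 0;  out={1}∪out(0)={1}
  fail(4) 'baaa': from fail(3)=0 chase 'a': 0 ⇒ 0;  out={0}∪out(0)={0}

Run:
pos 0 'b': at 1
pos 1 'b': at 1 ·f
pos 2 'a': at 2
pos 3 'b': at 1 ·f
pos 4 'a': at 2
pos 5 'a': at 3
pos 6 'a': at 4  emit P0@[3:6]
pos 7 'c': at 5 ·f
pos 8 'c': at 5 ·f
pos 9 'c': at 5 ·f
pos 10 'a': at 6
pos 11 'a': at 7  emit P1@[9:11]
pos 12 'b': at 1 ·f
pos 13 'b': at 1 ·f
pos 14 'c': at 5 ·f
pos 15 'c': at 5 ·f
pos 16 'a': at 6
pos 17 'c': at 5 ·f
pos 18 'a': at 6
pos 19 'a': at 7  emit P1@[17:19]
pos 20 'b': at 1 ·f
pos 21 'b': at 1 ·f
pos 22 'a': at 2
pos 23 'c': at 5 ·f
pos 24 'a': at 6
pos 25 'a': at 7  emit P1@[23:25]
pos 26 'b': at 1 ·f
pos 27 'a': at 2
pos 28 'c': at 5 ·f
pos 29 'a': at 6
pos 30 'a': at 7  emit P1@[28:30]
pos 31 'c': at 5 ·f
pos 32 'b': at 1 ·f
pos 33 'c': at 5 ·f
pos 34 'a': at 6
pos 35 'b': at 1 ·f
pos 36 'a': at 2
pos 37 'a': at 3
pos 38 'a': at 4  emit P0@[35:38]
pos 39 'b': at 1 ·f
pos 40 'a': at 2
pos 41 'a': at 3
pos 42 'c': at 5 ·f
pos 43 'a': at 6
pos 44 'a': at 7  emit P1@[42:44]
pos 45 'b': at 1 ·f
pos 46 'a': at 2
pos 47 'a': at 3
pos 48 'c': at 5 ·f
pos 49 'a': at 6
pos 50 'a': at 7  emit P1@[48:50]
pos 51 'b': at 1 ·f
pos 52 'b': at 1 ·f
pos 53 'a': at 2
pos 54 'a': at 3
pos 55 'a': at 4  emit P0@[52:55]
pos 56 'b': at 1 ·f
pos 57 'b': at 1 ·f
pos 58 'c': at 5 ·f
pos 59 'a': at 6
pos 60 'a': at 7  emit P1@[58:60]
pos 61 'b': at 1 ·f
pos 62 'b': at 1 ·f
pos 63 'a': at 2

Result: [[6,0],[11,1],[19,1],[25,1],[30,1],[38,0],[44,1],[50,1],[55,0],[60,1]]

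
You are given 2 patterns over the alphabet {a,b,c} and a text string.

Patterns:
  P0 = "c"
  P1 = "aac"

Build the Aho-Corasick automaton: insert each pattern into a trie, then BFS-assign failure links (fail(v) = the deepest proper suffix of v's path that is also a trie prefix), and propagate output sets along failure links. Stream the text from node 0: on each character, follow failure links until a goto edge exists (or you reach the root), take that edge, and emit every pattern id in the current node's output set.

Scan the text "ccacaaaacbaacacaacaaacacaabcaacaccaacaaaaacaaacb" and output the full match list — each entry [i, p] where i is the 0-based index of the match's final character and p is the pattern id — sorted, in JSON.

Build automaton:
Trie nodes:
  0='ε' goto a→2 c→1
  1='c' goto ·  [P0 ends]
  2='a' goto a→3
  3='aa' goto c→4
  4='aac' goto ·  [P1 ends]

Failure links (BFS by depth):
  n1('c'): parent n0 fail=0; on 'c' 0 → fail=0;  out {0}∪∅={0}
  n2('a'): parent n0 fail=0; on 'a' 0 → fail=0;  out ∅∪∅=∅
  n3('aa'): parent n2 fail=0; on 'a' 0 → fail=2;  out ∅∪∅=∅
  n4('aac'): parent n3 fail=2; on 'c' 2→0 → fail=1;  out {1}∪{0}={0,1}

Run:
i=0 'c': node 0→1  ** P0@[0:0]
i=1 'c': node 1→1 (via fail)  ** P0@[1:1]
i=2 'a': node 1→2 (via fail)
i=3 'c': node 2→1 (via fail)  ** P0@[3:3]
i=4 'a': node 1→2 (via fail)
i=5 'a': node 2→3
i=6 'a': node 3→3 (via fail)
i=7 'a': node 3→3 (via fail)
i=8 'c': node 3→4  ** P0@[8:8],P1@[6:8]
i=9 'b': node 4→0 (via fail)
i=10 'a': node 0→2
i=11 'a': node 2→3
i=12 'c': node 3→4  ** P0@[12:12],P1@[10:12]
i=13 'a': node 4→2 (via fail)
i=14 'c': node 2→1 (via fail)  ** P0@[14:14]
i=15 'a': node 1→2 (via fail)
i=16 'a': node 2→3
i=17 'c': node 3→4  ** P0@[17:17],P1@[15:17]
i=18 'a': node 4→2 (via fail)
i=19 'a': node 2→3
i=20 'a': node 3→3 (via fail)
i=21 'c': node 3→4  ** P0@[21:21],P1@[19:21]
i=22 'a': node 4→2 (via fail)
i=23 'c': node 2→1 (via fail)  ** P0@[23:23]
i=24 'a': node 1→2 (via fail)
i=25 'a': node 2→3
i=26 'b': node 3→0 (via fail)
i=27 'c': node 0→1  ** P0@[27:27]
i=28 'a': node 1→2 (via fail)
i=29 'a': node 2→3
i=30 'c': node 3→4  ** P0@[30:30],P1@[28:30]
i=31 'a': node 4→2 (via fail)
i=32 'c': node 2→1 (via fail)  ** P0@[32:32]
i=33 'c': node 1→1 (via fail)  ** P0@[33:33]
i=34 'a': node 1→2 (via fail)
i=35 'a': node 2→3
i=36 'c': node 3→4  ** P0@[36:36],P1@[34:36]
i=37 'a': node 4→2 (via fail)
i=38 'a': node 2→3
i=39 'a': node 3→3 (via fail)
i=40 'a': node 3→3 (via fail)
i=41 'a': node 3→3 (via fail)
i=42 'c': node 3→4  ** P0@[42:42],P1@[40:42]
i=43 'a': node 4→2 (via fail)
i=44 'a': node 2→3
i=45 'a': node 3→3 (via fail)
i=46 'c': node 3→4  ** P0@[46:46],P1@[44:46]
i=47 'b': node 4→0 (via fail)

All matches (sorted): [[0,0],[1,0],[3,0],[8,0],[8,1],[12,0],[12,1],[14,0],[17,0],[17,1],[21,0],[21,1],[23,0],[27,0],[30,0],[30,1],[32,0],[33,0],[36,0],[36,1],[42,0],[42,1],[46,0],[46,1]]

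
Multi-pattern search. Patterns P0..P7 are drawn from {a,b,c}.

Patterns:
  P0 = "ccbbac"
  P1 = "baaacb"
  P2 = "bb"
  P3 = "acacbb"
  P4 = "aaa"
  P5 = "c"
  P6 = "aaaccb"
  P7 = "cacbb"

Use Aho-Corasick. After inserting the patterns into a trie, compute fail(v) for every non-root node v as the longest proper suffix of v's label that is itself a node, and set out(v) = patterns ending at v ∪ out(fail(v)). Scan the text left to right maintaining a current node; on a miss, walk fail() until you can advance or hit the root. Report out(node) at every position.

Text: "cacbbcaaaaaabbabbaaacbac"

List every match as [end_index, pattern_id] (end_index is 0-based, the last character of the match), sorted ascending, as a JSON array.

Build automaton:
Trie nodes:
  0='ε' goto a→14 b→7 c→1
  1='c' goto a→25 c→2  [P5 ends]
  2='cc' goto b→3
  3='ccb' goto b→4
  4='ccbb' goto a→5
  5='ccbba' goto c→6
  6='ccbbac' goto ·  [P0 ends]
  7='b' goto a→8 b→13
  8='ba' goto a→9
  9='baa' goto a→10
  10='baaa' goto c→11
  11='baaac' goto b→12
  12='baaacb' goto ·  [P1 ends]
  13='bb' goto ·  [P2 ends]
  14='a' goto a→20 c→15
  15='ac' goto a→16
  16='aca' goto c→17
  17='acac' goto b→18
  18='acacb' goto b→19
  19='acacbb' goto ·  [P3 ends]
  20='aa' goto a→21
  21='aaa' goto c→22  [P4 ends]
  22='aaac' goto c→23
  23='aaacc' goto b→24
  24='aaaccb' goto ·  [P6 ends]
  25='ca' goto c→26
  26='cac' goto b→27
  27='cacb' goto b→28
  28='cacbb' goto ·  [P7 ends]

BFS fail/out derivation:
  fail(1) 'c': from fail(0)=0 chase 'c': 0 ⇒ 0;  out={5}∪out(0)={5}
  fail(7) 'b': from fail(0)=0 chase 'b': 0 ⇒ 0;  out=∅∪out(0)=∅
  fail(14) 'a': from fail(0)=0 chase 'a': 0 ⇒ 0;  out=∅∪out(0)=∅
  fail(2) 'cc': from fail(1)=0 chase 'c': 0 ⇒ 1;  out=∅∪out(1)={5}
  fail(8) 'ba': from fail(7)=0 chase 'a': 0 ⇒ 14;  out=∅∪out(14)=∅
  fail(13) 'bb': from fail(7)=0 chase 'b': 0 ⇒ 7;  out={2}∪out(7)={2}
  fail(15) 'ac': from fail(14)=0 chase 'c': 0 ⇒ 1;  out=∅∪out(1)={5}
  fail(20) 'aa': from fail(14)=0 chase 'a': 0 ⇒ 14;  out=∅∪out(14)=∅
  fail(25) 'ca': from fail(1)=0 chase 'a': 0 ⇒ 14;  out=∅∪out(14)=∅
  fail(3) 'ccb': from fail(2)=1 chase 'b': 1→0 ⇒ 7;  out=∅∪out(7)=∅
  fail(9) 'baa': from fail(8)=14 chase 'a': 14 ⇒ 20;  out=∅∪out(20)=∅
  fail(16) 'aca': from fail(15)=1 chase 'a': 1 ⇒ 25;  out=∅∪out(25)=∅
  fail(21) 'aaa': from fail(20)=14 chase 'a': 14 ⇒ 20;  out={4}∪out(20)={4}
  fail(26) 'cac': from fail(25)=14 chase 'c': 14 ⇒ 15;  out=∅∪out(15)={5}
  fail(4) 'ccbb': from fail(3)=7 chase 'b': 7 ⇒ 13;  out=∅∪out(13)={2}
  fail(10) 'baaa': from fail(9)=20 chase 'a': 20 ⇒ 21;  out=∅∪out(21)={4}
  fail(17) 'acac': from fail(16)=25 chase 'c': 25 ⇒ 26;  out=∅∪out(26)={5}
  fail(22) 'aaac': from fail(21)=20 chase 'c': 20→14 ⇒ 15;  out=∅∪out(15)={5}
  fail(27) 'cacb': from fail(26)=15 chase 'b': 15→1→0 ⇒ 7;  out=∅∪out(7)=∅
  fail(5) 'ccbba': from fail(4)=13 chase 'a': 13→7 ⇒ 8;  out=∅∪out(8)=∅
  fail(11) 'baaac': from fail(10)=21 chase 'c': 21 ⇒ 22;  out=∅∪out(22)={5}
  fail(18) 'acacb': from fail(17)=26 chase 'b': 26 ⇒ 27;  out=∅∪out(27)=∅
  fail(23) 'aaacc': from fail(22)=15 chase 'c': 15→1 ⇒ 2;  out=∅∪out(2)={5}
  fail(28) 'cacbb': from fail(27)=7 chase 'b': 7 ⇒ 13;  out={7}∪out(13)={2,7}
  fail(6) 'ccbbac': from fail(5)=8 chase 'c': 8→14 ⇒ 15;  out={0}∪out(15)={0,5}
  fail(12) 'baaacb': from fail(11)=22 chase 'b': 22→15→1→0 ⇒ 7;  out={1}∪out(7)={1}
  fail(19) 'acacbb': from fail(18)=27 chase 'b': 27 ⇒ 28;  out={3}∪out(28)={2,3,7}
  fail(24) 'aaaccb': from fail(23)=2 chase 'b': 2 ⇒ 3;  out={6}∪out(3)={6}

Text stream:
pos 0 'c': at 1  emit P5@[0:0]
pos 1 'a': at 25
pos 2 'c': at 26  emit P5@[2:2]
pos 3 'b': at 27
pos 4 'b': at 28  emit P2@[3:4],P7@[0:4]
pos 5 'c': at 1 ·f  emit P5@[5:5]
pos 6 'a': at 25
pos 7 'a': at 20 ·f
pos 8 'a': at 21  emit P4@[6:8]
pos 9 'a': at 21 ·f  emit P4@[7:9]
pos 10 'a': at 21 ·f  emit P4@[8:10]
pos 11 'a': at 21 ·f  emit P4@[9:11]
pos 12 'b': at 7 ·f
pos 13 'b': at 13  emit P2@[12:13]
pos 14 'a': at 8 ·f
pos 15 'b': at 7 ·f
pos 16 'b': at 13  emit P2@[15:16]
pos 17 'a': at 8 ·f
pos 18 'a': at 9
pos 19 'a': at 10  emit P4@[17:19]
pos 20 'c': at 11  emit P5@[20:20]
pos 21 'b': at 12  emit P1@[16:21]
pos 22 'a': at 8 ·f
pos 23 'c': at 15 ·f  emit P5@[23:23]

All matches (sorted): [[0,5],[2,5],[4,2],[4,7],[5,5],[8,4],[9,4],[10,4],[11,4],[13,2],[16,2],[19,4],[20,5],[21,1],[23,5]]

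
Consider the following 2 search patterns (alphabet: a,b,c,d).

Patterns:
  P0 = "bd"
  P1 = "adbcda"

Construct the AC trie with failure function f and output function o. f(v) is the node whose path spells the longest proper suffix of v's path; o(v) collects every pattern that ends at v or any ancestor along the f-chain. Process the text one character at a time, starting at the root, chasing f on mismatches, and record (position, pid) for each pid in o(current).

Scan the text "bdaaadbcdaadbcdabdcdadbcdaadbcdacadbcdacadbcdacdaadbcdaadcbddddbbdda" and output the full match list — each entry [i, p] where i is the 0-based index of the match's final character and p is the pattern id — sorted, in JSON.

Build automaton:
Trie nodes:
  0='ε' goto a→3 b→1
  1='b' goto d→2
  2='bd' goto ·  [P0 ends]
  3='a' goto d→4
  4='ad' goto b→5
  5='adb' goto c→6
  6='adbc' goto d→7
  7='adbcd' goto a→8
  8='adbcda' goto ·  [P1 ends]

BFS fail/out derivation:
  n1('b'): parent n0 fail=0; on 'b' 0 → fail=0;  out ∅∪∅=∅
  n3('a'): parent n0 fail=0; on 'a' 0 → fail=0;  out ∅∪∅=∅
  n2('bd'): parent n1 fail=0; on 'd' 0 → fail=0;  out {0}∪∅={0}
  n4('ad'): parent n3 fail=0; on 'd' 0 → fail=0;  out ∅∪∅=∅
  n5('adb'): parent n4 fail=0; on 'b' 0 → fail=1;  out ∅∪∅=∅
  n6('adbc'): parent n5 fail=1; on 'c' 1→0 → fail=0;  out ∅∪∅=∅
  n7('adbcd'): parent n6 fail=0; on 'd' 0 → fail=0;  out ∅∪∅=∅
  n8('adbcda'): parent n7 fail=0; on 'a' 0 → fail=3;  out {1}∪∅={1}

Text stream:
[0] read 'b'  n0⇒n1
[1] read 'd'  n1⇒n2  emit P0@[0:1]
[2] read 'a'  n2⇒n3 (via fail)
[3] read 'a'  n3⇒n3 (via fail)
[4] read 'a'  n3⇒n3 (via fail)
[5] read 'd'  n3⇒n4
[6] read 'b'  n4⇒n5
[7] read 'c'  n5⇒n6
[8] read 'd'  n6⇒n7
[9] read 'a'  n7⇒n8  emit P1@[4:9]
[10] read 'a'  n8⇒n3 (via fail)
[11] read 'd'  n3⇒n4
[12] read 'b'  n4⇒n5
[13] read 'c'  n5⇒n6
[14] read 'd'  n6⇒n7
[15] read 'a'  n7⇒n8  emit P1@[10:15]
[16] read 'b'  n8⇒n1 (via fail)
[17] read 'd'  n1⇒n2  emit P0@[16:17]
[18] read 'c'  n2⇒n0 (via fail)
[19] read 'd'  n0⇒n0
[20] read 'a'  n0⇒n3
[21] read 'd'  n3⇒n4
[22] read 'b'  n4⇒n5
[23] read 'c'  n5⇒n6
[24] read 'd'  n6⇒n7
[25] read 'a'  n7⇒n8  emit P1@[20:25]
[26] read 'a'  n8⇒n3 (via fail)
[27] read 'd'  n3⇒n4
[28] read 'b'  n4⇒n5
[29] read 'c'  n5⇒n6
[30] read 'd'  n6⇒n7
[31] read 'a'  n7⇒n8  emit P1@[26:31]
[32] read 'c'  n8⇒n0 (via fail)
[33] read 'a'  n0⇒n3
[34] read 'd'  n3⇒n4
[35] read 'b'  n4⇒n5
[36] read 'c'  n5⇒n6
[37] read 'd'  n6⇒n7
[38] read 'a'  n7⇒n8  emit P1@[33:38]
[39] read 'c'  n8⇒n0 (via fail)
[40] read 'a'  n0⇒n3
[41] read 'd'  n3⇒n4
[42] read 'b'  n4⇒n5
[43] read 'c'  n5⇒n6
[44] read 'd'  n6⇒n7
[45] read 'a'  n7⇒n8  emit P1@[40:45]
[46] read 'c'  n8⇒n0 (via fail)
[47] read 'd'  n0⇒n0
[48] read 'a'  n0⇒n3
[49] read 'a'  n3⇒n3 (via fail)
[50] read 'd'  n3⇒n4
[51] read 'b'  n4⇒n5
[52] read 'c'  n5⇒n6
[53] read 'd'  n6⇒n7
[54] read 'a'  n7⇒n8  emit P1@[49:54]
[55] read 'a'  n8⇒n3 (via fail)
[56] read 'd'  n3⇒n4
[57] read 'c'  n4⇒n0 (via fail)
[58] read 'b'  n0⇒n1
[59] read 'd'  n1⇒n2  emit P0@[58:59]
[60] read 'd'  n2⇒n0 (via fail)
[61] read 'd'  n0⇒n0
[62] read 'd'  n0⇒n0
[63] read 'b'  n0⇒n1
[64] read 'b'  n1⇒n1 (via fail)
[65] read 'd'  n1⇒n2  emit P0@[64:65]
[66] read 'd'  n2⇒n0 (via fail)
[67] read 'a'  n0⇒n3

Result: [[1,0],[9,1],[15,1],[17,0],[25,1],[31,1],[38,1],[45,1],[54,1],[59,0],[65,0]]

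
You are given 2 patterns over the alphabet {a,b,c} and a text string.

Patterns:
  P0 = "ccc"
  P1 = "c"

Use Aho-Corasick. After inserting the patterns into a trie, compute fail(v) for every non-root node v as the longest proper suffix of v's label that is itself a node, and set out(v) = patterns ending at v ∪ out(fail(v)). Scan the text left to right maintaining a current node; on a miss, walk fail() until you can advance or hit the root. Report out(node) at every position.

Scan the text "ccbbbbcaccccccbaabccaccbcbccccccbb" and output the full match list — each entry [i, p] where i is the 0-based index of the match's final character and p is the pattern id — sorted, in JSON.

Construct AC machine:
Trie nodes:
  n0 'ε': c→1
  n1 'c': c→2  ←P1
  n2 'cc': c→3
  n3 'ccc': ·  ←P0

Failure links (BFS by depth):
  fail(1) 'c': from fail(0)=0 chase 'c': 0 ⇒ 0;  out={1}∪out(0)={1}
  fail(2) 'cc': from fail(1)=0 chase 'c': 0 ⇒ 1;  out=∅∪out(1)={1}
  fail(3) 'ccc': from fail(2)=1 chase 'c': 1 ⇒ 2;  out={0}∪out(2)={0,1}

Text stream:
[0] read 'c'  n0⇒n1  → match P1@[0:0]
[1] read 'c'  n1⇒n2  → match P1@[1:1]
[2] read 'b'  n2⇒n0 (fail-walked)
[3] read 'b'  n0⇒n0
[4] read 'b'  n0⇒n0
[5] read 'b'  n0⇒n0
[6] read 'c'  n0⇒n1  → match P1@[6:6]
[7] read 'a'  n1⇒n0 (fail-walked)
[8] read 'c'  n0⇒n1  → match P1@[8:8]
[9] read 'c'  n1⇒n2  → match P1@[9:9]
[10] read 'c'  n2⇒n3  → match P0@[8:10],P1@[10:10]
[11] read 'c'  n3⇒n3 (fail-walked)  → match P0@[9:11],P1@[11:11]
[12] read 'c'  n3⇒n3 (fail-walked)  → match P0@[10:12],P1@[12:12]
[13] read 'c'  n3⇒n3 (fail-walked)  → match P0@[11:13],P1@[13:13]
[14] read 'b'  n3⇒n0 (fail-walked)
[15] read 'a'  n0⇒n0
[16] read 'a'  n0⇒n0
[17] read 'b'  n0⇒n0
[18] read 'c'  n0⇒n1  → match P1@[18:18]
[19] read 'c'  n1⇒n2  → match P1@[19:19]
[20] read 'a'  n2⇒n0 (fail-walked)
[21] read 'c'  n0⇒n1  → match P1@[21:21]
[22] read 'c'  n1⇒n2  → match P1@[22:22]
[23] read 'b'  n2⇒n0 (fail-walked)
[24] read 'c'  n0⇒n1  → match P1@[24:24]
[25] read 'b'  n1⇒n0 (fail-walked)
[26] read 'c'  n0⇒n1  → match P1@[26:26]
[27] read 'c'  n1⇒n2  → match P1@[27:27]
[28] read 'c'  n2⇒n3  → match P0@[26:28],P1@[28:28]
[29] read 'c'  n3⇒n3 (fail-walked)  → match P0@[27:29],P1@[29:29]
[30] read 'c'  n3⇒n3 (fail-walked)  → match P0@[28:30],P1@[30:30]
[31] read 'c'  n3⇒n3 (fail-walked)  → match P0@[29:31],P1@[31:31]
[32] read 'b'  n3⇒n0 (fail-walked)
[33] read 'b'  n0⇒n0

Result: [[0,1],[1,1],[6,1],[8,1],[9,1],[10,0],[10,1],[11,0],[11,1],[12,0],[12,1],[13,0],[13,1],[18,1],[19,1],[21,1],[22,1],[24,1],[26,1],[27,1],[28,0],[28,1],[29,0],[29,1],[30,0],[30,1],[31,0],[31,1]]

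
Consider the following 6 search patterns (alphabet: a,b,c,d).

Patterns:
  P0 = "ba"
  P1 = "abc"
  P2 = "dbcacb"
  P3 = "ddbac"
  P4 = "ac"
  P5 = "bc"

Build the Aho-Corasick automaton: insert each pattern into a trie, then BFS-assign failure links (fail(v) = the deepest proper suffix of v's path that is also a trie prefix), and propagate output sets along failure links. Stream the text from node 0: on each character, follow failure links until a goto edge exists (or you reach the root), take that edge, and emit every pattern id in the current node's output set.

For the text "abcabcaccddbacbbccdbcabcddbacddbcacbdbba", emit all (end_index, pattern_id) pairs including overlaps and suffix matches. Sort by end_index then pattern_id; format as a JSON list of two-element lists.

Build automaton:
Trie nodes:
  n0 'ε': a→3 b→1 d→6
  n1 'b': a→2 c→17
  n2 'ba': ·  ←P0
  n3 'a': b→4 c→16
  n4 'ab': c→5
  n5 'abc': ·  ←P1
  n6 'd': b→7 d→12
  n7 'db': c→8
  n8 'dbc': a→9
  n9 'dbca': c→10
  n10 'dbcac': b→11
  n11 'dbcacb': ·  ←P2
  n12 'dd': b→13
  n13 'ddb': a→14
  n14 'ddba': c→15
  n15 'ddbac': ·  ←P3
  n16 'ac': ·  ←P4
  n17 'bc': ·  ←P5

BFS fail/out derivation:
  n1('b'): parent n0 fail=0; on 'b' 0 → fail=0;  out ∅∪∅=∅
  n3('a'): parent n0 fail=0; on 'a' 0 → fail=0;  out ∅∪∅=∅
  n6('d'): parent n0 fail=0; on 'd' 0 → fail=0;  out ∅∪∅=∅
  n2('ba'): parent n1 fail=0; on 'a' 0 → fail=3;  out {0}∪∅={0}
  n4('ab'): parent n3 fail=0; on 'b' 0 → fail=1;  out ∅∪∅=∅
  n7('db'): parent n6 fail=0; on 'b' 0 → fail=1;  out ∅∪∅=∅
  n12('dd'): parent n6 fail=0; on 'd' 0 → fail=6;  out ∅∪∅=∅
  n16('ac'): parent n3 fail=0; on 'c' 0 → fail=0;  out {4}∪∅={4}
  n17('bc'): parent n1 fail=0; on 'c' 0 → fail=0;  out {5}∪∅={5}
  n5('abc'): parent n4 fail=1; on 'c' 1 → fail=17;  out {1}∪{5}={1,5}
  n8('dbc'): parent n7 fail=1; on 'c' 1 → fail=17;  out ∅∪{5}={5}
  n13('ddb'): parent n12 fail=6; on 'b' 6 → fail=7;  out ∅∪∅=∅
  n9('dbca'): parent n8 fail=17; on 'a' 17→0 → fail=3;  out ∅∪∅=∅
  n14('ddba'): parent n13 fail=7; on 'a' 7→1 → fail=2;  out ∅∪{0}={0}
  n10('dbcac'): parent n9 fail=3; on 'c' 3 → fail=16;  out ∅∪{4}={4}
  n15('ddbac'): parent n14 fail=2; on 'c' 2→3 → fail=16;  out {3}∪{4}={3,4}
  n11('dbcacb'): parent n10 fail=16; on 'b' 16→0 → fail=1;  out {2}∪∅={2}

Scan:
i=0 'a': node 0→3
i=1 'b': node 3→4
i=2 'c': node 4→5  → match P1@[0:2],P5@[1:2]
i=3 'a': node 5→3 (via fail)
i=4 'b': node 3→4
i=5 'c': node 4→5  → match P1@[3:5],P5@[4:5]
i=6 'a': node 5→3 (via fail)
i=7 'c': node 3→16  → match P4@[6:7]
i=8 'c': node 16→0 (via fail)
i=9 'd': node 0→6
i=10 'd': node 6→12
i=11 'b': node 12→13
i=12 'a': node 13→14  → match P0@[11:12]
i=13 'c': node 14→15  → match P3@[9:13],P4@[12:13]
i=14 'b': node 15→1 (via fail)
i=15 'b': node 1→1 (via fail)
i=16 'c': node 1→17  → match P5@[15:16]
i=17 'c': node 17→0 (via fail)
i=18 'd': node 0→6
i=19 'b': node 6→7
i=20 'c': node 7→8  → match P5@[19:20]
i=21 'a': node 8→9
i=22 'b': node 9→4 (via fail)
i=23 'c': node 4→5  → match P1@[21:23],P5@[22:23]
i=24 'd': node 5→6 (via fail)
i=25 'd': node 6→12
i=26 'b': node 12→13
i=27 'a': node 13→14  → match P0@[26:27]
i=28 'c': node 14→15  → match P3@[24:28],P4@[27:28]
i=29 'd': node 15→6 (via fail)
i=30 'd': node 6→12
i=31 'b': node 12→13
i=32 'c': node 13→8 (via fail)  → match P5@[31:32]
i=33 'a': node 8→9
i=34 'c': node 9→10  → match P4@[33:34]
i=35 'b': node 10→11  → match P2@[30:35]
i=36 'd': node 11→6 (via fail)
i=37 'b': node 6→7
i=38 'b': node 7→1 (via fail)
i=39 'a': node 1→2  → match P0@[38:39]

All matches (sorted): [[2,1],[2,5],[5,1],[5,5],[7,4],[12,0],[13,3],[13,4],[16,5],[20,5],[23,1],[23,5],[27,0],[28,3],[28,4],[32,5],[34,4],[35,2],[39,0]]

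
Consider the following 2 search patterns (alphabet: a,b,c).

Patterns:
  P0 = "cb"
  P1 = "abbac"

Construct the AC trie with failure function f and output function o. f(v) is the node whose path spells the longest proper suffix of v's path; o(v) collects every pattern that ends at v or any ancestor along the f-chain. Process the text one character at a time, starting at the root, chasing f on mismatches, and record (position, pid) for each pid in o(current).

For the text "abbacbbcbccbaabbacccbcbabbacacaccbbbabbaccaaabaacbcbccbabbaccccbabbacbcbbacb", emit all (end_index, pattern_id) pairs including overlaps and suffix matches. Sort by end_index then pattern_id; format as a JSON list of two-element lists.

Build:
Trie nodes:
  0='ε' goto a→3 c→1
  1='c' goto b→2
  2='cb' goto ·  [P0 ends]
  3='a' goto b→4
  4='ab' goto b→5
  5='abb' goto a→6
  6='abba' goto c→7
  7='abbac' goto ·  [P1 ends]

BFS fail/out derivation:
  n1('c'): parent n0 fail=0; on 'c' 0 → fail=0;  out ∅∪∅=∅
  n3('a'): parent n0 fail=0; on 'a' 0 → fail=0;  out ∅∪∅=∅
  n2('cb'): parent n1 fail=0; on 'b' 0 → fail=0;  out {0}∪∅={0}
  n4('ab'): parent n3 fail=0; on 'b' 0 → fail=0;  out ∅∪∅=∅
  n5('abb'): parent n4 fail=0; on 'b' 0 → fail=0;  out ∅∪∅=∅
  n6('abba'): parent n5 fail=0; on 'a' 0 → fail=3;  out ∅∪∅=∅
  n7('abbac'): parent n6 fail=3; on 'c' 3→0 → fail=1;  out {1}∪∅={1}

Scan:
[0] read 'a'  n0⇒n3
[1] read 'b'  n3⇒n4
[2] read 'b'  n4⇒n5
[3] read 'a'  n5⇒n6
[4] read 'c'  n6⇒n7  → match P1@[0:4]
[5] read 'b'  n7⇒n2 ·f  → match P0@[4:5]
[6] read 'b'  n2⇒n0 ·f
[7] read 'c'  n0⇒n1
[8] read 'b'  n1⇒n2  → match P0@[7:8]
[9] read 'c'  n2⇒n1 ·f
[10] read 'c'  n1⇒n1 ·f
[11] read 'b'  n1⇒n2  → match P0@[10:11]
[12] read 'a'  n2⇒n3 ·f
[13] read 'a'  n3⇒n3 ·f
[14] read 'b'  n3⇒n4
[15] read 'b'  n4⇒n5
[16] read 'a'  n5⇒n6
[17] read 'c'  n6⇒n7  → match P1@[13:17]
[18] read 'c'  n7⇒n1 ·f
[19] read 'c'  n1⇒n1 ·f
[20] read 'b'  n1⇒n2  → match P0@[19:20]
[21] read 'c'  n2⇒n1 ·f
[22] read 'b'  n1⇒n2  → match P0@[21:22]
[23] read 'a'  n2⇒n3 ·f
[24] read 'b'  n3⇒n4
[25] read 'b'  n4⇒n5
[26] read 'a'  n5⇒n6
[27] read 'c'  n6⇒n7  → match P1@[23:27]
[28] read 'a'  n7⇒n3 ·f
[29] read 'c'  n3⇒n1 ·f
[30] read 'a'  n1⇒n3 ·f
[31] read 'c'  n3⇒n1 ·f
[32] read 'c'  n1⇒n1 ·f
[33] read 'b'  n1⇒n2  → match P0@[32:33]
[34] read 'b'  n2⇒n0 ·f
[35] read 'b'  n0⇒n0
[36] read 'a'  n0⇒n3
[37] read 'b'  n3⇒n4
[38] read 'b'  n4⇒n5
[39] read 'a'  n5⇒n6
[40] read 'c'  n6⇒n7  → match P1@[36:40]
[41] read 'c'  n7⇒n1 ·f
[42] read 'a'  n1⇒n3 ·f
[43] read 'a'  n3⇒n3 ·f
[44] read 'a'  n3⇒n3 ·f
[45] read 'b'  n3⇒n4
[46] read 'a'  n4⇒n3 ·f
[47] read 'a'  n3⇒n3 ·f
[48] read 'c'  n3⇒n1 ·f
[49] read 'b'  n1⇒n2  → match P0@[48:49]
[50] read 'c'  n2⇒n1 ·f
[51] read 'b'  n1⇒n2  → match P0@[50:51]
[52] read 'c'  n2⇒n1 ·f
[53] read 'c'  n1⇒n1 ·f
[54] read 'b'  n1⇒n2  → match P0@[53:54]
[55] read 'a'  n2⇒n3 ·f
[56] read 'b'  n3⇒n4
[57] read 'b'  n4⇒n5
[58] read 'a'  n5⇒n6
[59] read 'c'  n6⇒n7  → match P1@[55:59]
[60] read 'c'  n7⇒n1 ·f
[61] read 'c'  n1⇒n1 ·f
[62] read 'c'  n1⇒n1 ·f
[63] read 'b'  n1⇒n2  → match P0@[62:63]
[64] read 'a'  n2⇒n3 ·f
[65] read 'b'  n3⇒n4
[66] read 'b'  n4⇒n5
[67] read 'a'  n5⇒n6
[68] read 'c'  n6⇒n7  → match P1@[64:68]
[69] read 'b'  n7⇒n2 ·f  → match P0@[68:69]
[70] read 'c'  n2⇒n1 ·f
[71] read 'b'  n1⇒n2  → match P0@[70:71]
[72] read 'b'  n2⇒n0 ·f
[73] read 'a'  n0⇒n3
[74] read 'c'  n3⇒n1 ·f
[75] read 'b'  n1⇒n2  → match P0@[74:75]

Result: [[4,1],[5,0],[8,0],[11,0],[17,1],[20,0],[22,0],[27,1],[33,0],[40,1],[49,0],[51,0],[54,0],[59,1],[63,0],[68,1],[69,0],[71,0],[75,0]]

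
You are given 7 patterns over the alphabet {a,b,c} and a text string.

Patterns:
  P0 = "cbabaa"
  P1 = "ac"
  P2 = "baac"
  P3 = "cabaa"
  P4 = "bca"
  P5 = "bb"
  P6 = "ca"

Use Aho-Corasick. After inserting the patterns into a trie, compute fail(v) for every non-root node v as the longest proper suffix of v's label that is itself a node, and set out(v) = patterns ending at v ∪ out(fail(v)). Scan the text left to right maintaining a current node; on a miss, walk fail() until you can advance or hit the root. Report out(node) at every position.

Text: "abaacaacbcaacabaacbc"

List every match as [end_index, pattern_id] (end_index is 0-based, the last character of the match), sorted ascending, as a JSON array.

Build:
Trie nodes:
  0='ε' goto a→7 b→9 c→1
  1='c' goto a→13 b→2
  2='cb' goto a→3
  3='cba' goto b→4
  4='cbab' goto a→5
  5='cbaba' goto a→6
  6='cbabaa' goto ·  ←P0
  7='a' goto c→8
  8='ac' goto ·  ←P1
  9='b' goto a→10 b→19 c→17
  10='ba' goto a→11
  11='baa' goto c→12
  12='baac' goto ·  ←P2
  13='ca' goto b→14  ←P6
  14='cab' goto a→15
  15='caba' goto a→16
  16='cabaa' goto ·  ←P3
  17='bc' goto a→18
  18='bca' goto ·  ←P4
  19='bb' goto ·  ←P5

Failure links (BFS by depth):
  n1('c'): parent n0 fail=0; on 'c' 0 → fail=0;  out ∅∪∅=∅
  n7('a'): parent n0 fail=0; on 'a' 0 → fail=0;  out ∅∪∅=∅
  n9('b'): parent n0 fail=0; on 'b' 0 → fail=0;  out ∅∪∅=∅
  n2('cb'): parent n1 fail=0; on 'b' 0 → fail=9;  out ∅∪∅=∅
  n8('ac'): parent n7 fail=0; on 'c' 0 → fail=1;  out {1}∪∅={1}
  n10('ba'): parent n9 fail=0; on 'a' 0 → fail=7;  out ∅∪∅=∅
  n13('ca'): parent n1 fail=0; on 'a' 0 → fail=7;  out {6}∪∅={6}
  n17('bc'): parent n9 fail=0; on 'c' 0 → fail=1;  out ∅∪∅=∅
  n19('bb'): parent n9 fail=0; on 'b' 0 → fail=9;  out {5}∪∅={5}
  n3('cba'): parent n2 fail=9; on 'a' 9 → fail=10;  out ∅∪∅=∅
  n11('baa'): parent n10 fail=7; on 'a' 7→0 → fail=7;  out ∅∪∅=∅
  n14('cab'): parent n13 fail=7; on 'b' 7→0 → fail=9;  out ∅∪∅=∅
  n18('bca'): parent n17 fail=1; on 'a' 1 → fail=13;  out {4}∪{6}={4,6}
  n4('cbab'): parent n3 fail=10; on 'b' 10→7→0 → fail=9;  out ∅∪∅=∅
  n12('baac'): parent n11 fail=7; on 'c' 7 → fail=8;  out {2}∪{1}={1,2}
  n15('caba'): parent n14 fail=9; on 'a' 9 → fail=10;  out ∅∪∅=∅
  n5('cbaba'): parent n4 fail=9; on 'a' 9 → fail=10;  out ∅∪∅=∅
  n16('cabaa'): parent n15 fail=10; on 'a' 10 → fail=11;  out {3}∪∅={3}
  n6('cbabaa'): parent n5 fail=10; on 'a' 10 → fail=11;  out {0}∪∅={0}

Run:
i=0 'a': node 0→7
i=1 'b': node 7→9 (fail-walked)
i=2 'a': node 9→10
i=3 'a': node 10→11
i=4 'c': node 11→12  → match P1@[3:4],P2@[1:4]
i=5 'a': node 12→13 (fail-walked)  → match P6@[4:5]
i=6 'a': node 13→7 (fail-walked)
i=7 'c': node 7→8  → match P1@[6:7]
i=8 'b': node 8→2 (fail-walked)
i=9 'c': node 2→17 (fail-walked)
i=10 'a': node 17→18  → match P4@[8:10],P6@[9:10]
i=11 'a': node 18→7 (fail-walked)
i=12 'c': node 7→8  → match P1@[11:12]
i=13 'a': node 8→13 (fail-walked)  → match P6@[12:13]
i=14 'b': node 13→14
i=15 'a': node 14→15
i=16 'a': node 15→16  → match P3@[12:16]
i=17 'c': node 16→12 (fail-walked)  → match P1@[16:17],P2@[14:17]
i=18 'b': node 12→2 (fail-walked)
i=19 'c': node 2→17 (fail-walked)

Result: [[4,1],[4,2],[5,6],[7,1],[10,4],[10,6],[12,1],[13,6],[16,3],[17,1],[17,2]]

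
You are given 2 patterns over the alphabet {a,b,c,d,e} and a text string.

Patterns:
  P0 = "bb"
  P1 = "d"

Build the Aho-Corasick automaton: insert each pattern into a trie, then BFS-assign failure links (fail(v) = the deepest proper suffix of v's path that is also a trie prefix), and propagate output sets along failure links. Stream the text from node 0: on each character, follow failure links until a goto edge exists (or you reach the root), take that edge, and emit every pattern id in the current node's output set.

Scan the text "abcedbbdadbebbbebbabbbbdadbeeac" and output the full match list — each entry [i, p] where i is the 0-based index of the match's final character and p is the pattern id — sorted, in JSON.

Build:
Trie (insert patterns):
  n0 'ε': b→1 d→3
  n1 'b': b→2
  n2 'bb': ·  ←P0
  n3 'd': ·  ←P1

Failure links (BFS by depth):
  n1('b'): parent n0 fail=0; on 'b' 0 → fail=0;  out ∅∪∅=∅
  n3('d'): parent n0 fail=0; on 'd' 0 → fail=0;  out {1}∪∅={1}
  n2('bb'): parent n1 fail=0; on 'b' 0 → fail=1;  out {0}∪∅={0}

Run:
i=0 'a': node 0→0
i=1 'b': node 0→1
i=2 'c': node 1→0 ·f
i=3 'e': node 0→0
i=4 'd': node 0→3  → match P1@[4:4]
i=5 'b': node 3→1 ·f
i=6 'b': node 1→2  → match P0@[5:6]
i=7 'd': node 2→3 ·f  → match P1@[7:7]
i=8 'a': node 3→0 ·f
i=9 'd': node 0→3  → match P1@[9:9]
i=10 'b': node 3→1 ·f
i=11 'e': node 1→0 ·f
i=12 'b': node 0→1
i=13 'b': node 1→2  → match P0@[12:13]
i=14 'b': node 2→2 ·f  → match P0@[13:14]
i=15 'e': node 2→0 ·f
i=16 'b': node 0→1
i=17 'b': node 1→2  → match P0@[16:17]
i=18 'a': node 2→0 ·f
i=19 'b': node 0→1
i=20 'b': node 1→2  → match P0@[19:20]
i=21 'b': node 2→2 ·f  → match P0@[20:21]
i=22 'b': node 2→2 ·f  → match P0@[21:22]
i=23 'd': node 2→3 ·f  → match P1@[23:23]
i=24 'a': node 3→0 ·f
i=25 'd': node 0→3  → match P1@[25:25]
i=26 'b': node 3→1 ·f
i=27 'e': node 1→0 ·f
i=28 'e': node 0→0
i=29 'a': node 0→0
i=30 'c': node 0→0

Matches: [[4,1],[6,0],[7,1],[9,1],[13,0],[14,0],[17,0],[20,0],[21,0],[22,0],[23,1],[25,1]]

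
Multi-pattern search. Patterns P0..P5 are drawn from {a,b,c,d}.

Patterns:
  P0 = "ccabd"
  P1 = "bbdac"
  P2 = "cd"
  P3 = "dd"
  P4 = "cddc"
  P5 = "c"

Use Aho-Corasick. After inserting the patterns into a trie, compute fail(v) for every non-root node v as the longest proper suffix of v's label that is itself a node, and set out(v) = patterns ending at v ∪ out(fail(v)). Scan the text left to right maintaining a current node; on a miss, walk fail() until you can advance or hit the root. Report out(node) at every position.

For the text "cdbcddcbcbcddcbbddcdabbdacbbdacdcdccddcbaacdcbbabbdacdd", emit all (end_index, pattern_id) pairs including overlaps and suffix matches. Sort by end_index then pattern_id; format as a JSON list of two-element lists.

Build:
Trie (insert patterns):
  0='ε' goto b→6 c→1 d→12
  1='c' goto c→2 d→11  [P5 ends]
  2='cc' goto a→3
  3='cca' goto b→4
  4='ccab' goto d→5
  5='ccabd' goto ·  [P0 ends]
  6='b' goto b→7
  7='bb' goto d→8
  8='bbd' goto a→9
  9='bbda' goto c→10
  10='bbdac' goto ·  [P1 ends]
  11='cd' goto d→14  [P2 ends]
  12='d' goto d→13
  13='dd' goto ·  [P3 ends]
  14='cdd' goto c→15
  15='cddc' goto ·  [P4 ends]

Failure links (BFS by depth):
  fail(1) 'c': from fail(0)=0 chase 'c': 0 ⇒ 0;  out={5}∪out(0)={5}
  fail(6) 'b': from fail(0)=0 chase 'b': 0 ⇒ 0;  out=∅∪out(0)=∅
  fail(12) 'd': from fail(0)=0 chase 'd': 0 ⇒ 0;  out=∅∪out(0)=∅
  fail(2) 'cc': from fail(1)=0 chase 'c': 0 ⇒ 1;  out=∅∪out(1)={5}
  fail(7) 'bb': from fail(6)=0 chase 'b': 0 ⇒ 6;  out=∅∪out(6)=∅
  fail(11) 'cd': from fail(1)=0 chase 'd': 0 ⇒ 12;  out={2}∪out(12)={2}
  fail(13) 'dd': from fail(12)=0 chase 'd': 0 ⇒ 12;  out={3}∪out(12)={3}
  fail(3) 'cca': from fail(2)=1 chase 'a': 1→0 ⇒ 0;  out=∅∪out(0)=∅
  fail(8) 'bbd': from fail(7)=6 chase 'd': 6→0 ⇒ 12;  out=∅∪out(12)=∅
  fail(14) 'cdd': from fail(11)=12 chase 'd': 12 ⇒ 13;  out=∅∪out(13)={3}
  fail(4) 'ccab': from fail(3)=0 chase 'b': 0 ⇒ 6;  out=∅∪out(6)=∅
  fail(9) 'bbda': from fail(8)=12 chase 'a': 12→0 ⇒ 0;  out=∅∪out(0)=∅
  fail(15) 'cddc': from fail(14)=13 chase 'c': 13→12→0 ⇒ 1;  out={4}∪out(1)={4,5}
  fail(5) 'ccabd': from fail(4)=6 chase 'd': 6→0 ⇒ 12;  out={0}∪out(12)={0}
  fail(10) 'bbdac': from fail(9)=0 chase 'c': 0 ⇒ 1;  out={1}∪out(1)={1,5}

Text stream:
[0] read 'c'  n0⇒n1  → match P5@[0:0]
[1] read 'd'  n1⇒n11  → match P2@[0:1]
[2] read 'b'  n11⇒n6 (fail-walked)
[3] read 'c'  n6⇒n1 (fail-walked)  → match P5@[3:3]
[4] read 'd'  n1⇒n11  → match P2@[3:4]
[5] read 'd'  n11⇒n14  → match P3@[4:5]
[6] read 'c'  n14⇒n15  → match P4@[3:6],P5@[6:6]
[7] read 'b'  n15⇒n6 (fail-walked)
[8] read 'c'  n6⇒n1 (fail-walked)  → match P5@[8:8]
[9] read 'b'  n1⇒n6 (fail-walked)
[10] read 'c'  n6⇒n1 (fail-walked)  → match P5@[10:10]
[11] read 'd'  n1⇒n11  → match P2@[10:11]
[12] read 'd'  n11⇒n14  → match P3@[11:12]
[13] read 'c'  n14⇒n15  → match P4@[10:13],P5@[13:13]
[14] read 'b'  n15⇒n6 (fail-walked)
[15] read 'b'  n6⇒n7
[16] read 'd'  n7⇒n8
[17] read 'd'  n8⇒n13 (fail-walked)  → match P3@[16:17]
[18] read 'c'  n13⇒n1 (fail-walked)  → match P5@[18:18]
[19] read 'd'  n1⇒n11  → match P2@[18:19]
[20] read 'a'  n11⇒n0 (fail-walked)
[21] read 'b'  n0⇒n6
[22] read 'b'  n6⇒n7
[23] read 'd'  n7⇒n8
[24] read 'a'  n8⇒n9
[25] read 'c'  n9⇒n10  → match P1@[21:25],P5@[25:25]
[26] read 'b'  n10⇒n6 (fail-walked)
[27] read 'b'  n6⇒n7
[28] read 'd'  n7⇒n8
[29] read 'a'  n8⇒n9
[30] read 'c'  n9⇒n10  → match P1@[26:30],P5@[30:30]
[31] read 'd'  n10⇒n11 (fail-walked)  → match P2@[30:31]
[32] read 'c'  n11⇒n1 (fail-walked)  → match P5@[32:32]
[33] read 'd'  n1⇒n11  → match P2@[32:33]
[34] read 'c'  n11⇒n1 (fail-walked)  → match P5@[34:34]
[35] read 'c'  n1⇒n2  → match P5@[35:35]
[36] read 'd'  n2⇒n11 (fail-walked)  → match P2@[35:36]
[37] read 'd'  n11⇒n14  → match P3@[36:37]
[38] read 'c'  n14⇒n15  → match P4@[35:38],P5@[38:38]
[39] read 'b'  n15⇒n6 (fail-walked)
[40] read 'a'  n6⇒n0 (fail-walked)
[41] read 'a'  n0⇒n0
[42] read 'c'  n0⇒n1  → match P5@[42:42]
[43] read 'd'  n1⇒n11  → match P2@[42:43]
[44] read 'c'  n11⇒n1 (fail-walked)  → match P5@[44:44]
[45] read 'b'  n1⇒n6 (fail-walked)
[46] read 'b'  n6⇒n7
[47] read 'a'  n7⇒n0 (fail-walked)
[48] read 'b'  n0⇒n6
[49] read 'b'  n6⇒n7
[50] read 'd'  n7⇒n8
[51] read 'a'  n8⇒n9
[52] read 'c'  n9⇒n10  → match P1@[48:52],P5@[52:52]
[53] read 'd'  n10⇒n11 (fail-walked)  → match P2@[52:53]
[54] read 'd'  n11⇒n14  → match P3@[53:54]

All matches (sorted): [[0,5],[1,2],[3,5],[4,2],[5,3],[6,4],[6,5],[8,5],[10,5],[11,2],[12,3],[13,4],[13,5],[17,3],[18,5],[19,2],[25,1],[25,5],[30,1],[30,5],[31,2],[32,5],[33,2],[34,5],[35,5],[36,2],[37,3],[38,4],[38,5],[42,5],[43,2],[44,5],[52,1],[52,5],[53,2],[54,3]]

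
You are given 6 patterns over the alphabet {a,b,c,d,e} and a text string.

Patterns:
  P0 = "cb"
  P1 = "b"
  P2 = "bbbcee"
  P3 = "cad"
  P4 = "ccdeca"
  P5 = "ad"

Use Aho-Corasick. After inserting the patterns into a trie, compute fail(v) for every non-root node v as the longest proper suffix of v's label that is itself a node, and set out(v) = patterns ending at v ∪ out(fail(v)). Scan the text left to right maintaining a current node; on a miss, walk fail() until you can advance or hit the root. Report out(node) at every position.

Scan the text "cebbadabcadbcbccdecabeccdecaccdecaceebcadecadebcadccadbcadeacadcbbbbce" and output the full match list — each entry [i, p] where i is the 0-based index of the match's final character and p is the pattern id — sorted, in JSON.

Build:
Trie (insert patterns):
  n0 'ε': a→16 b→3 c→1
  n1 'c': a→9 b→2 c→11
  n2 'cb': ·  [P0 ends]
  n3 'b': b→4  [P1 ends]
  n4 'bb': b→5
  n5 'bbb': c→6
  n6 'bbbc': e→7
  n7 'bbbce': e→8
  n8 'bbbcee': ·  [P2 ends]
  n9 'ca': d→10
  n10 'cad': ·  [P3 ends]
  n11 'cc': d→12
  n12 'ccd': e→13
  n13 'ccde': c→14
  n14 'ccdec': a→15
  n15 'ccdeca': ·  [P4 ends]
  n16 'a': d→17
  n17 'ad': ·  [P5 ends]

Failure links (BFS by depth):
  n1('c'): parent n0 fail=0; on 'c' 0 → fail=0;  out ∅∪∅=∅
  n3('b'): parent n0 fail=0; on 'b' 0 → fail=0;  out {1}∪∅={1}
  n16('a'): parent n0 fail=0; on 'a' 0 → fail=0;  out ∅∪∅=∅
  n2('cb'): parent n1 fail=0; on 'b' 0 → fail=3;  out {0}∪{1}={0,1}
  n4('bb'): parent n3 fail=0; on 'b' 0 → fail=3;  out ∅∪{1}={1}
  n9('ca'): parent n1 fail=0; on 'a' 0 → fail=16;  out ∅∪∅=∅
  n11('cc'): parent n1 fail=0; on 'c' 0 → fail=1;  out ∅∪∅=∅
  n17('ad'): parent n16 fail=0; on 'd' 0 → fail=0;  out {5}∪∅={5}
  n5('bbb'): parent n4 fail=3; on 'b' 3 → fail=4;  out ∅∪{1}={1}
  n10('cad'): parent n9 fail=16; on 'd' 16 → fail=17;  out {3}∪{5}={3,5}
  n12('ccd'): parent n11 fail=1; on 'd' 1→0 → fail=0;  out ∅∪∅=∅
  n6('bbbc'): parent n5 fail=4; on 'c' 4→3→0 → fail=1;  out ∅∪∅=∅
  n13('ccde'): parent n12 fail=0; on 'e' 0 → fail=0;  out ∅∪∅=∅
  n7('bbbce'): parent n6 fail=1; on 'e' 1→0 → fail=0;  out ∅∪∅=∅
  n14('ccdec'): parent n13 fail=0; on 'c' 0 → fail=1;  out ∅∪∅=∅
  n8('bbbcee'): parent n7 fail=0; on 'e' 0 → fail=0;  out {2}∪∅={2}
  n15('ccdeca'): parent n14 fail=1; on 'a' 1 → fail=9;  out {4}∪∅={4}

Text stream:
i=0 'c': node 0→1
i=1 'e': node 1→0 ·f
i=2 'b': node 0→3  emit P1@[2:2]
i=3 'b': node 3→4  emit P1@[3:3]
i=4 'a': node 4→16 ·f
i=5 'd': node 16→17  emit P5@[4:5]
i=6 'a': node 17→16 ·f
i=7 'b': node 16→3 ·f  emit P1@[7:7]
i=8 'c': node 3→1 ·f
i=9 'a': node 1→9
i=10 'd': node 9→10  emit P3@[8:10],P5@[9:10]
i=11 'b': node 10→3 ·f  emit P1@[11:11]
i=12 'c': node 3→1 ·f
i=13 'b': node 1→2  emit P0@[12:13],P1@[13:13]
i=14 'c': node 2→1 ·f
i=15 'c': node 1→11
i=16 'd': node 11→12
i=17 'e': node 12→13
i=18 'c': node 13→14
i=19 'a': node 14→15  emit P4@[14:19]
i=20 'b': node 15→3 ·f  emit P1@[20:20]
i=21 'e': node 3→0 ·f
i=22 'c': node 0→1
i=23 'c': node 1→11
i=24 'd': node 11→12
i=25 'e': node 12→13
i=26 'c': node 13→14
i=27 'a': node 14→15  emit P4@[22:27]
i=28 'c': node 15→1 ·f
i=29 'c': node 1→11
i=30 'd': node 11→12
i=31 'e': node 12→13
i=32 'c': node 13→14
i=33 'a': node 14→15  emit P4@[28:33]
i=34 'c': node 15→1 ·f
i=35 'e': node 1→0 ·f
i=36 'e': node 0→0
i=37 'b': node 0→3  emit P1@[37:37]
i=38 'c': node 3→1 ·f
i=39 'a': node 1→9
i=40 'd': node 9→10  emit P3@[38:40],P5@[39:40]
i=41 'e': node 10→0 ·f
i=42 'c': node 0→1
i=43 'a': node 1→9
i=44 'd': node 9→10  emit P3@[42:44],P5@[43:44]
i=45 'e': node 10→0 ·f
i=46 'b': node 0→3  emit P1@[46:46]
i=47 'c': node 3→1 ·f
i=48 'a': node 1→9
i=49 'd': node 9→10  emit P3@[47:49],P5@[48:49]
i=50 'c': node 10→1 ·f
i=51 'c': node 1→11
i=52 'a': node 11→9 ·f
i=53 'd': node 9→10  emit P3@[51:53],P5@[52:53]
i=54 'b': node 10→3 ·f  emit P1@[54:54]
i=55 'c': node 3→1 ·f
i=56 'a': node 1→9
i=57 'd': node 9→10  emit P3@[55:57],P5@[56:57]
i=58 'e': node 10→0 ·f
i=59 'a': node 0→16
i=60 'c': node 16→1 ·f
i=61 'a': node 1→9
i=62 'd': node 9→10  emit P3@[60:62],P5@[61:62]
i=63 'c': node 10→1 ·f
i=64 'b': node 1→2  emit P0@[63:64],P1@[64:64]
i=65 'b': node 2→4 ·f  emit P1@[65:65]
i=66 'b': node 4→5  emit P1@[66:66]
i=67 'b': node 5→5 ·f  emit P1@[67:67]
i=68 'c': node 5→6
i=69 'e': node 6→7

All matches (sorted): [[2,1],[3,1],[5,5],[7,1],[10,3],[10,5],[11,1],[13,0],[13,1],[19,4],[20,1],[27,4],[33,4],[37,1],[40,3],[40,5],[44,3],[44,5],[46,1],[49,3],[49,5],[53,3],[53,5],[54,1],[57,3],[57,5],[62,3],[62,5],[64,0],[64,1],[65,1],[66,1],[67,1]]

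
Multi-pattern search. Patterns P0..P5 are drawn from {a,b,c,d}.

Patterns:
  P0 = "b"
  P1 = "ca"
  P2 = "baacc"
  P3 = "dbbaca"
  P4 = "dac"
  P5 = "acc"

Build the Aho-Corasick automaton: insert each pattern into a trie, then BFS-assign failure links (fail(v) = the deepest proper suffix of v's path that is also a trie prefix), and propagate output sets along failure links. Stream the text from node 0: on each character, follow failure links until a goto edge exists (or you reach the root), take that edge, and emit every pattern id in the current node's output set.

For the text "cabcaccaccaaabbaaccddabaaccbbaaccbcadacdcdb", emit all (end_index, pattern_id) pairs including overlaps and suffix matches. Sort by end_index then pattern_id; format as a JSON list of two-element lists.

Build:
Trie (insert patterns):
  n0 'ε': a→16 b→1 c→2 d→8
  n1 'b': a→4  [P0 ends]
  n2 'c': a→3
  n3 'ca': ·  [P1 ends]
  n4 'ba': a→5
  n5 'baa': c→6
  n6 'baac': c→7
  n7 'baacc': ·  [P2 ends]
  n8 'd': a→14 b→9
  n9 'db': b→10
  n10 'dbb': a→11
  n11 'dbba': c→12
  n12 'dbbac': a→13
  n13 'dbbaca': ·  [P3 ends]
  n14 'da': c→15
  n15 'dac': ·  [P4 ends]
  n16 'a': c→17
  n17 'ac': c→18
  n18 'acc': ·  [P5 ends]

Failure links (BFS by depth):
  fail(1) 'b': from fail(0)=0 chase 'b': 0 ⇒ 0;  out={0}∪out(0)={0}
  fail(2) 'c': from fail(0)=0 chase 'c': 0 ⇒ 0;  out=∅∪out(0)=∅
  fail(8) 'd': from fail(0)=0 chase 'd': 0 ⇒ 0;  out=∅∪out(0)=∅
  fail(16) 'a': from fail(0)=0 chase 'a': 0 ⇒ 0;  out=∅∪out(0)=∅
  fail(3) 'ca': from fail(2)=0 chase 'a': 0 ⇒ 16;  out={1}∪out(16)={1}
  fail(4) 'ba': from fail(1)=0 chase 'a': 0 ⇒ 16;  out=∅∪out(16)=∅
  fail(9) 'db': from fail(8)=0 chase 'b': 0 ⇒ 1;  out=∅∪out(1)={0}
  fail(14) 'da': from fail(8)=0 chase 'a': 0 ⇒ 16;  out=∅∪out(16)=∅
  fail(17) 'ac': from fail(16)=0 chase 'c': 0 ⇒ 2;  out=∅∪out(2)=∅
  fail(5) 'baa': from fail(4)=16 chase 'a': 16→0 ⇒ 16;  out=∅∪out(16)=∅
  fail(10) 'dbb': from fail(9)=1 chase 'b': 1→0 ⇒ 1;  out=∅∪out(1)={0}
  fail(15) 'dac': from fail(14)=16 chase 'c': 16 ⇒ 17;  out={4}∪out(17)={4}
  fail(18) 'acc': from fail(17)=2 chase 'c': 2→0 ⇒ 2;  out={5}∪out(2)={5}
  fail(6) 'baac': from fail(5)=16 chase 'c': 16 ⇒ 17;  out=∅∪out(17)=∅
  fail(11) 'dbba': from fail(10)=1 chase 'a': 1 ⇒ 4;  out=∅∪out(4)=∅
  fail(7) 'baacc': from fail(6)=17 chase 'c': 17 ⇒ 18;  out={2}∪out(18)={2,5}
  fail(12) 'dbbac': from fail(11)=4 chase 'c': 4→16 ⇒ 17;  out=∅∪out(17)=∅
  fail(13) 'dbbaca': from fail(12)=17 chase 'a': 17→2 ⇒ 3;  out={3}∪out(3)={1,3}

Text stream:
pos 0 'c': at 2
pos 1 'a': at 3  ** P1@[0:1]
pos 2 'b': at 1 (fail-walked)  ** P0@[2:2]
pos 3 'c': at 2 (fail-walked)
pos 4 'a': at 3  ** P1@[3:4]
pos 5 'c': at 17 (fail-walked)
pos 6 'c': at 18  ** P5@[4:6]
pos 7 'a': at 3 (fail-walked)  ** P1@[6:7]
pos 8 'c': at 17 (fail-walked)
pos 9 'c': at 18  ** P5@[7:9]
pos 10 'a': at 3 (fail-walked)  ** P1@[9:10]
pos 11 'a': at 16 (fail-walked)
pos 12 'a': at 16 (fail-walked)
pos 13 'b': at 1 (fail-walked)  ** P0@[13:13]
pos 14 'b': at 1 (fail-walked)  ** P0@[14:14]
pos 15 'a': at 4
pos 16 'a': at 5
pos 17 'c': at 6
pos 18 'c': at 7  ** P2@[14:18],P5@[16:18]
pos 19 'd': at 8 (fail-walked)
pos 20 'd': at 8 (fail-walked)
pos 21 'a': at 14
pos 22 'b': at 1 (fail-walked)  ** P0@[22:22]
pos 23 'a': at 4
pos 24 'a': at 5
pos 25 'c': at 6
pos 26 'c': at 7  ** P2@[22:26],P5@[24:26]
pos 27 'b': at 1 (fail-walked)  ** P0@[27:27]
pos 28 'b': at 1 (fail-walked)  ** P0@[28:28]
pos 29 'a': at 4
pos 30 'a': at 5
pos 31 'c': at 6
pos 32 'c': at 7  ** P2@[28:32],P5@[30:32]
pos 33 'b': at 1 (fail-walked)  ** P0@[33:33]
pos 34 'c': at 2 (fail-walked)
pos 35 'a': at 3  ** P1@[34:35]
pos 36 'd': at 8 (fail-walked)
pos 37 'a': at 14
pos 38 'c': at 15  ** P4@[36:38]
pos 39 'd': at 8 (fail-walked)
pos 40 'c': at 2 (fail-walked)
pos 41 'd': at 8 (fail-walked)
pos 42 'b': at 9  ** P0@[42:42]

All matches (sorted): [[1,1],[2,0],[4,1],[6,5],[7,1],[9,5],[10,1],[13,0],[14,0],[18,2],[18,5],[22,0],[26,2],[26,5],[27,0],[28,0],[32,2],[32,5],[33,0],[35,1],[38,4],[42,0]]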